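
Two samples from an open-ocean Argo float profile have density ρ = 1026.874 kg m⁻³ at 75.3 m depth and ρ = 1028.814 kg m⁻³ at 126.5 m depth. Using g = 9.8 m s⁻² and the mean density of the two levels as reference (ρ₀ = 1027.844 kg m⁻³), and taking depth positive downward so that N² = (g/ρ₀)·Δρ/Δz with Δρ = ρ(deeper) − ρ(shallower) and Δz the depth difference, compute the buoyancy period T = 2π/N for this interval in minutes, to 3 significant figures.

5.51 min

Δρ = 1028.814 − 1026.874 = 1.940 kg m⁻³ over Δz = 126.5 − 75.3 = 51.2 m.
N² = (9.8/1027.844) × (1.940/51.2) = 3.6127 × 10⁻⁴ s⁻².
N = √(3.6127 × 10⁻⁴) = 0.019007 rad s⁻¹, so T = 2π/N = 330.57 s = 5.5095 min ≈ 5.51 min.
A positive N² confirms static stability across the interval.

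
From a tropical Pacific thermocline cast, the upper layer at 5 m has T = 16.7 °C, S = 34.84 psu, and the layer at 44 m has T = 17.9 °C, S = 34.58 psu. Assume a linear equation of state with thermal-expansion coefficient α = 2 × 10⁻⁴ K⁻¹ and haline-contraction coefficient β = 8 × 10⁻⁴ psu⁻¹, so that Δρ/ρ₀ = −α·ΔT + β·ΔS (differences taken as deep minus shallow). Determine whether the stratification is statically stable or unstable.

ΔT = 17.9 − 16.7 = +1.2 K and ΔS = 34.58 − 34.84 = -0.26 psu (deep − shallow).
−αΔT = -2.40 × 10⁻⁴; βΔS = -2.08 × 10⁻⁴; sum Δρ/ρ₀ = -4.48 × 10⁻⁴.
Δρ/ρ₀ < 0, so Δρ < 0: deeper water is lighter → statically unstable; the column would overturn.

unstable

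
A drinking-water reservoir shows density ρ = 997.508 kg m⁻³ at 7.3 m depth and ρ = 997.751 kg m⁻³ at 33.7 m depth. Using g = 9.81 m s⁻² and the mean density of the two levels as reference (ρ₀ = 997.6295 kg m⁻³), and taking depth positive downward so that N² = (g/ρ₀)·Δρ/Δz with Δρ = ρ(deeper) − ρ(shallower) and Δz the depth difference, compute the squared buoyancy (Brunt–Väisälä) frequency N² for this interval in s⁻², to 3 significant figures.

Δρ = 997.751 − 997.508 = 0.243 kg m⁻³ over Δz = 33.7 − 7.3 = 26.4 m.
N² = (9.81/997.6295) × (0.243/26.4) = 9.0511 × 10⁻⁵ s⁻² ≈ 9.05 × 10⁻⁵ s⁻².
A positive N² confirms static stability across the interval.

9.05 × 10⁻⁵ s⁻²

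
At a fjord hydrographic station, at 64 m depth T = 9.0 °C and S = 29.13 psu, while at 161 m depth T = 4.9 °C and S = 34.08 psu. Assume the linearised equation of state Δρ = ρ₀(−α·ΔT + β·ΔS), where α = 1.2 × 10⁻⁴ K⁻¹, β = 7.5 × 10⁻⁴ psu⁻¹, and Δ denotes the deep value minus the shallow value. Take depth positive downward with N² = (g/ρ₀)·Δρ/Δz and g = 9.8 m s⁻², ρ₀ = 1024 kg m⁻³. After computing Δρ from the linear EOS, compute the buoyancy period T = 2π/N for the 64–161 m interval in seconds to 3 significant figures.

ΔT = -4.1 K, ΔS = +4.95 psu (deep − shallow).
Δρ/ρ₀ = −αΔT + βΔS = 4.92 × 10⁻⁴ + 3.7125 × 10⁻³ = 4.2045 × 10⁻³, so Δρ ≈ 4.305 kg m⁻³.
N² = (g/ρ₀)·Δρ/Δz = g·(Δρ/ρ₀)/Δz = 9.8 × 4.2045 × 10⁻³ / 97 = 4.2478 × 10⁻⁴ s⁻².
N = √(4.2478 × 10⁻⁴) = 0.020610 rad s⁻¹ → T = 2π/N = 304.86 s ≈ 305 s.

305 s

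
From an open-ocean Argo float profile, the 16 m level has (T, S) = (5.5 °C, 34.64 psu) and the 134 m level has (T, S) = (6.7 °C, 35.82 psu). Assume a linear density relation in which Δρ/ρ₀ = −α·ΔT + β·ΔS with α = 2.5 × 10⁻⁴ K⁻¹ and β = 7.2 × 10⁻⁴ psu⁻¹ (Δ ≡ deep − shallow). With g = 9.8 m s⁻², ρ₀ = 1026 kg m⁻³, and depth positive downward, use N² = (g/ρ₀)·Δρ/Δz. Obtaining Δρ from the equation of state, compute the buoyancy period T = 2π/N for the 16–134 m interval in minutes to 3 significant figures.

15.5 min

ΔT = +1.2 K, ΔS = +1.18 psu (deep − shallow).
Δρ/ρ₀ = −αΔT + βΔS = -3.00 × 10⁻⁴ + 8.496 × 10⁻⁴ = 5.496 × 10⁻⁴, so Δρ ≈ 0.5639 kg m⁻³.
N² = (g/ρ₀)·Δρ/Δz = g·(Δρ/ρ₀)/Δz = 9.8 × 5.496 × 10⁻⁴ / 118 = 4.5645 × 10⁻⁵ s⁻².
N = √(4.5645 × 10⁻⁵) = 6.7561 × 10⁻³ rad s⁻¹ → T = 2π/N = 930.00 s = 15.500 min ≈ 15.5 min.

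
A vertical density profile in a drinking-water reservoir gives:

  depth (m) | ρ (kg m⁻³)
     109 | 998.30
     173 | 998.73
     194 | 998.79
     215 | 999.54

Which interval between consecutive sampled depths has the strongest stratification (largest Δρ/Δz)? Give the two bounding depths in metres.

Compute the density gradient over each adjacent pair:
  109–173 m: Δρ/Δz = 0.43/64 = 6.7 × 10⁻³ kg m⁻⁴
  173–194 m: Δρ/Δz = 0.06/21 = 2.9 × 10⁻³ kg m⁻⁴
  194–215 m: Δρ/Δz = 0.75/21 = 0.036 kg m⁻⁴
The largest gradient is in the 194–215 m interval — the pycnocline.

194–215 m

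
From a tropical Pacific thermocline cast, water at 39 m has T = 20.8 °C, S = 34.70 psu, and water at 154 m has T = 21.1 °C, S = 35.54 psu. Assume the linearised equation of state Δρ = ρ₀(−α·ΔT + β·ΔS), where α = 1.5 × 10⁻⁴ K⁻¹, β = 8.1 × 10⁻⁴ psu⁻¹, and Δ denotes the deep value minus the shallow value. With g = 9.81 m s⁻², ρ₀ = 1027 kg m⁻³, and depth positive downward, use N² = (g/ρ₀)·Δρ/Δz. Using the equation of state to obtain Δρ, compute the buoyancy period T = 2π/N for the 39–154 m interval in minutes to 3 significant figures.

ΔT = +0.3 K, ΔS = +0.84 psu (deep − shallow).
Δρ/ρ₀ = −αΔT + βΔS = -4.50 × 10⁻⁵ + 6.804 × 10⁻⁴ = 6.354 × 10⁻⁴, so Δρ ≈ 0.6526 kg m⁻³.
N² = (g/ρ₀)·Δρ/Δz = g·(Δρ/ρ₀)/Δz = 9.81 × 6.354 × 10⁻⁴ / 115 = 5.4202 × 10⁻⁵ s⁻².
N = √(5.4202 × 10⁻⁵) = 7.3622 × 10⁻³ rad s⁻¹ → T = 2π/N = 853.44 s = 14.224 min ≈ 14.2 min.

14.2 min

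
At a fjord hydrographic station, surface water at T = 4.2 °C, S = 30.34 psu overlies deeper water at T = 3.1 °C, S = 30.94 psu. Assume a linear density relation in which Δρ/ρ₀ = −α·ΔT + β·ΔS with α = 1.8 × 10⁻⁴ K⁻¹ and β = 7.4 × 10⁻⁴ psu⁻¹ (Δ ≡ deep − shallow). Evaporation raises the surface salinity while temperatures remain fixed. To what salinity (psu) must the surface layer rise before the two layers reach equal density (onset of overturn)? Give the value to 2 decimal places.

Neutral buoyancy requires −α(T_deep − T_surf) + β(S_deep − S_surf′) = 0.
S_surf′ = S_deep − (α/β)·ΔT = 30.94 − (1.8 × 10⁻⁴/7.4 × 10⁻⁴)·(-1.1) = 31.2076 psu.
Increase required: 31.2076 − 30.34 = 0.8676 psu.

31.21 psu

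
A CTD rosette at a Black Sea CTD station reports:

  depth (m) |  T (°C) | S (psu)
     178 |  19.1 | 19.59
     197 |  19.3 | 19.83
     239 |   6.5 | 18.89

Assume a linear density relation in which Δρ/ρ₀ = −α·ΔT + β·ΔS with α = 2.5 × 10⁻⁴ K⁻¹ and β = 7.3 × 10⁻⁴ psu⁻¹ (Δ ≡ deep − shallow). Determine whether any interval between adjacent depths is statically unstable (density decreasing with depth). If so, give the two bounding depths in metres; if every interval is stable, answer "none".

Evaluate Δρ/ρ₀ = −αΔT + βΔS across each adjacent pair:
  178–197 m: −αΔT+βΔS = −(2.5 × 10⁻⁴)(+0.2)+(7.3 × 10⁻⁴)(+0.24) = 1.3 × 10⁻⁴ → stable
  197–239 m: −αΔT+βΔS = −(2.5 × 10⁻⁴)(-12.8)+(7.3 × 10⁻⁴)(-0.94) = 2.5 × 10⁻³ → stable
Every interval has Δρ > 0: the column is stably stratified throughout.

none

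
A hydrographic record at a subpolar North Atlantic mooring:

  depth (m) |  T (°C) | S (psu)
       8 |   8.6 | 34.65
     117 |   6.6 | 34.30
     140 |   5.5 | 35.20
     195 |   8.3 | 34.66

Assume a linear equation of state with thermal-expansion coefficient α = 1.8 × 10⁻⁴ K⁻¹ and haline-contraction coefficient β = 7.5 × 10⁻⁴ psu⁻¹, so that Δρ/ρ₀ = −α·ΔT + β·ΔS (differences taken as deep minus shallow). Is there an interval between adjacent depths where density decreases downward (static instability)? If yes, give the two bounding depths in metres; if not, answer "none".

140–195 m

Evaluate Δρ/ρ₀ = −αΔT + βΔS across each adjacent pair:
  8–117 m: −αΔT+βΔS = −(1.8 × 10⁻⁴)(-2.0)+(7.5 × 10⁻⁴)(-0.35) = 9.8 × 10⁻⁵ → stable
  117–140 m: −αΔT+βΔS = −(1.8 × 10⁻⁴)(-1.1)+(7.5 × 10⁻⁴)(+0.90) = 8.7 × 10⁻⁴ → stable
  140–195 m: −αΔT+βΔS = −(1.8 × 10⁻⁴)(+2.8)+(7.5 × 10⁻⁴)(-0.54) = -9.1 × 10⁻⁴ → UNSTABLE
The 140–195 m interval has Δρ < 0: lighter water underlies denser water.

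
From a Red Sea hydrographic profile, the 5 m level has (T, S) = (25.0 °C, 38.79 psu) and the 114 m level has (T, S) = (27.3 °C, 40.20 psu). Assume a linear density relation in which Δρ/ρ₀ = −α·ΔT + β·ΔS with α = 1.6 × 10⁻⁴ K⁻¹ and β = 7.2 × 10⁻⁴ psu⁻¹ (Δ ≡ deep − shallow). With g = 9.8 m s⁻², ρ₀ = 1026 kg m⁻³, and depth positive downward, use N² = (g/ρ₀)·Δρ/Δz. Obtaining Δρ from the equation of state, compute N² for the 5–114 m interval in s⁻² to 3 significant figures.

5.82 × 10⁻⁵ s⁻²

ΔT = +2.3 K, ΔS = +1.41 psu (deep − shallow).
Δρ/ρ₀ = −αΔT + βΔS = -3.68 × 10⁻⁴ + 1.0152 × 10⁻³ = 6.472 × 10⁻⁴, so Δρ ≈ 0.6640 kg m⁻³.
N² = (g/ρ₀)·Δρ/Δz = g·(Δρ/ρ₀)/Δz = 9.8 × 6.472 × 10⁻⁴ / 109 = 5.8189 × 10⁻⁵ s⁻² ≈ 5.82 × 10⁻⁵ s⁻².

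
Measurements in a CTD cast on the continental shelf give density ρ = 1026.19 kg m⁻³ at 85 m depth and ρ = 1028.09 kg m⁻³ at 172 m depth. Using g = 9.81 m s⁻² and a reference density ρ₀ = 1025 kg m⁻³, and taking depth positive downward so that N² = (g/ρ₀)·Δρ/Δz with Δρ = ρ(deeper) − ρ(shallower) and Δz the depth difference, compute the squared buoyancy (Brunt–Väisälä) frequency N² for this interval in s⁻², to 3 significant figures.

2.09 × 10⁻⁴ s⁻²

Δρ = 1028.09 − 1026.19 = 1.90 kg m⁻³ over Δz = 172 − 85 = 87 m.
N² = (9.81/1025) × (1.90/87) = 2.0902 × 10⁻⁴ s⁻² ≈ 2.09 × 10⁻⁴ s⁻².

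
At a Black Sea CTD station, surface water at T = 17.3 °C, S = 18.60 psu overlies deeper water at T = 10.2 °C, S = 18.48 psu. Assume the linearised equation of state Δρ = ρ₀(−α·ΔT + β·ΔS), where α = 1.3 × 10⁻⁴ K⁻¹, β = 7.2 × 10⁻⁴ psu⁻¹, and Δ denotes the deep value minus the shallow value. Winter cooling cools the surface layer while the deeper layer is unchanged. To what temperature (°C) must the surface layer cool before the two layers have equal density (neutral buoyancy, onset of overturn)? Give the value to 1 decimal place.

Neutral buoyancy requires Δρ = 0, i.e. −α(T_deep − T_surf′) + β(S_deep − S_surf) = 0.
T_surf′ = T_deep − (β/α)·ΔS = 10.2 − (7.2 × 10⁻⁴/1.3 × 10⁻⁴)·(-0.12) = 10.865 °C.
Cooling required: 17.3 − (10.865) = 6.435 °C.

10.9 °C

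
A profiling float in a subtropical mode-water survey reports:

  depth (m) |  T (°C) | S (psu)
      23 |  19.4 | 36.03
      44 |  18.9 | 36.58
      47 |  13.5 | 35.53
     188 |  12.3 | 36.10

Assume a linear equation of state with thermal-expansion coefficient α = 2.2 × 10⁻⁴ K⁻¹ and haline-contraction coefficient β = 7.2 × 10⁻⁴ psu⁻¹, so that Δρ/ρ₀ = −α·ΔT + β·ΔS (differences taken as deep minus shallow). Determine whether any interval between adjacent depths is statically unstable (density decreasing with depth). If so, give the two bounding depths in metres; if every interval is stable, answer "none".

none

Evaluate Δρ/ρ₀ = −αΔT + βΔS across each adjacent pair:
  23–44 m: −αΔT+βΔS = −(2.2 × 10⁻⁴)(-0.5)+(7.2 × 10⁻⁴)(+0.55) = 5.1 × 10⁻⁴ → stable
  44–47 m: −αΔT+βΔS = −(2.2 × 10⁻⁴)(-5.4)+(7.2 × 10⁻⁴)(-1.05) = 4.3 × 10⁻⁴ → stable
  47–188 m: −αΔT+βΔS = −(2.2 × 10⁻⁴)(-1.2)+(7.2 × 10⁻⁴)(+0.57) = 6.7 × 10⁻⁴ → stable
Every interval has Δρ > 0: the column is stably stratified throughout.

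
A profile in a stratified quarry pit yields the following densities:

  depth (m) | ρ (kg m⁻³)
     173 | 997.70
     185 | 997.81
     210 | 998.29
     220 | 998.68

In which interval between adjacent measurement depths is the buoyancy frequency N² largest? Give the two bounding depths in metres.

210–220 m

Compute the density gradient over each adjacent pair:
  173–185 m: Δρ/Δz = 0.11/12 = 9.2 × 10⁻³ kg m⁻⁴
  185–210 m: Δρ/Δz = 0.48/25 = 0.019 kg m⁻⁴
  210–220 m: Δρ/Δz = 0.39/10 = 0.039 kg m⁻⁴
The largest gradient is in the 210–220 m interval — the pycnocline.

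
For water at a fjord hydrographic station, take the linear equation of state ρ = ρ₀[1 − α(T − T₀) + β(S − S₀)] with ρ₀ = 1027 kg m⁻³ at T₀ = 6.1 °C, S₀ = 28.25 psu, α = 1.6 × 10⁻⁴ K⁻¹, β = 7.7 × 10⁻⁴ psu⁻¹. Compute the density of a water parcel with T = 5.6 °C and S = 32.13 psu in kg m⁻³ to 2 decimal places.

1030.15 kg m⁻³

T − T₀ = -0.5 K, S − S₀ = +3.88 psu.
Bracket = 1 − α·(-0.5) + β·(+3.88) = 1 + (3.0676 × 10⁻³) = 1.0030676.
ρ = 1027 × 1.0030676 = 1030.15 kg m⁻³.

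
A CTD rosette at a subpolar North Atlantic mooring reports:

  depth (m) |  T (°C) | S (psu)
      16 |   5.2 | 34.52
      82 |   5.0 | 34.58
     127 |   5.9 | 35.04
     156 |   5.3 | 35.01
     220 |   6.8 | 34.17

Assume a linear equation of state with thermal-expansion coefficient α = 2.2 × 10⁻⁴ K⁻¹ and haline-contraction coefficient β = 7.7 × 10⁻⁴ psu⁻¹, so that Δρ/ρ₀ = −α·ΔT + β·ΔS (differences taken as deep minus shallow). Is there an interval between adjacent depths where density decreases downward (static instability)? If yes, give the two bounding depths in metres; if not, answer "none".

Evaluate Δρ/ρ₀ = −αΔT + βΔS across each adjacent pair:
  16–82 m: −αΔT+βΔS = −(2.2 × 10⁻⁴)(-0.2)+(7.7 × 10⁻⁴)(+0.06) = 9.0 × 10⁻⁵ → stable
  82–127 m: −αΔT+βΔS = −(2.2 × 10⁻⁴)(+0.9)+(7.7 × 10⁻⁴)(+0.46) = 1.6 × 10⁻⁴ → stable
  127–156 m: −αΔT+βΔS = −(2.2 × 10⁻⁴)(-0.6)+(7.7 × 10⁻⁴)(-0.03) = 1.1 × 10⁻⁴ → stable
  156–220 m: −αΔT+βΔS = −(2.2 × 10⁻⁴)(+1.5)+(7.7 × 10⁻⁴)(-0.84) = -9.8 × 10⁻⁴ → UNSTABLE
The 156–220 m interval has Δρ < 0: lighter water underlies denser water.

156–220 m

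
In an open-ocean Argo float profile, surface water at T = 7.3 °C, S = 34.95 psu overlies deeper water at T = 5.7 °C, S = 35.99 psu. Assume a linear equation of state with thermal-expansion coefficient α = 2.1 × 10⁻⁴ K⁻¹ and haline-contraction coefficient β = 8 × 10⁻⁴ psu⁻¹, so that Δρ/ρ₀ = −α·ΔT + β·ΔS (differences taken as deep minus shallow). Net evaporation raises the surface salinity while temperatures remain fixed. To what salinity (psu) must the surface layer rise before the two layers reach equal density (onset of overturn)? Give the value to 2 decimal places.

Neutral buoyancy requires −α(T_deep − T_surf) + β(S_deep − S_surf′) = 0.
S_surf′ = S_deep − (α/β)·ΔT = 35.99 − (2.1 × 10⁻⁴/8 × 10⁻⁴)·(-1.6) = 36.4100 psu.
Increase required: 36.4100 − 34.95 = 1.4600 psu.

36.41 psu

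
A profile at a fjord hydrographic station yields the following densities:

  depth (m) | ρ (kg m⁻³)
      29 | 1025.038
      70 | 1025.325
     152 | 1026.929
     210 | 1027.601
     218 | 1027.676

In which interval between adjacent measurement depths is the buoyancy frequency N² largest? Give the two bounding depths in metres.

Compute the density gradient over each adjacent pair:
  29–70 m: Δρ/Δz = 0.287/41 = 7.0 × 10⁻³ kg m⁻⁴
  70–152 m: Δρ/Δz = 1.604/82 = 0.020 kg m⁻⁴
  152–210 m: Δρ/Δz = 0.672/58 = 0.012 kg m⁻⁴
  210–218 m: Δρ/Δz = 0.075/8 = 9.4 × 10⁻³ kg m⁻⁴
The largest gradient is in the 70–152 m interval — the pycnocline.

70–152 m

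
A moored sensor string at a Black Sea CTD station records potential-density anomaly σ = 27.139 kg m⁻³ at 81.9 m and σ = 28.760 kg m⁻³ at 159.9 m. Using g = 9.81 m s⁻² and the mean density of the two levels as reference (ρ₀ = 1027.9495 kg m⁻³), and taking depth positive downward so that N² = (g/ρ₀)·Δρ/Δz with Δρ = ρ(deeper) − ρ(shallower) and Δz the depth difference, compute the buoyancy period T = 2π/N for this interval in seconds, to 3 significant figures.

446 s

Δρ = 1028.760 − 1027.139 = 1.621 kg m⁻³ over Δz = 159.9 − 81.9 = 78 m.
N² = (9.81/1027.9495) × (1.621/78) = 1.9833 × 10⁻⁴ s⁻².
N = √(1.9833 × 10⁻⁴) = 0.014083 rad s⁻¹, so T = 2π/N = 446.15 s ≈ 446 s.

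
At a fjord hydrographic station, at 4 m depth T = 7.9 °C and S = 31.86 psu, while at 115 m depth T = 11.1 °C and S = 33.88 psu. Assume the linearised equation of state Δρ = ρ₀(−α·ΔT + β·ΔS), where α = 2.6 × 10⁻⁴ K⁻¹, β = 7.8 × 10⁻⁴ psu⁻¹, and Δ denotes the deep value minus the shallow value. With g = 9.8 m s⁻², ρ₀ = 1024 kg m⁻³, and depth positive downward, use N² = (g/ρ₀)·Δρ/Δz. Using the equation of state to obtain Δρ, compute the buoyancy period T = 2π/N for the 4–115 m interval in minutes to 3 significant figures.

12.9 min

ΔT = +3.2 K, ΔS = +2.02 psu (deep − shallow).
Δρ/ρ₀ = −αΔT + βΔS = -8.32 × 10⁻⁴ + 1.5756 × 10⁻³ = 7.436 × 10⁻⁴, so Δρ ≈ 0.7614 kg m⁻³.
N² = (g/ρ₀)·Δρ/Δz = g·(Δρ/ρ₀)/Δz = 9.8 × 7.436 × 10⁻⁴ / 111 = 6.5651 × 10⁻⁵ s⁻².
N = √(6.5651 × 10⁻⁵) = 8.1025 × 10⁻³ rad s⁻¹ → T = 2π/N = 775.46 s = 12.924 min ≈ 12.9 min.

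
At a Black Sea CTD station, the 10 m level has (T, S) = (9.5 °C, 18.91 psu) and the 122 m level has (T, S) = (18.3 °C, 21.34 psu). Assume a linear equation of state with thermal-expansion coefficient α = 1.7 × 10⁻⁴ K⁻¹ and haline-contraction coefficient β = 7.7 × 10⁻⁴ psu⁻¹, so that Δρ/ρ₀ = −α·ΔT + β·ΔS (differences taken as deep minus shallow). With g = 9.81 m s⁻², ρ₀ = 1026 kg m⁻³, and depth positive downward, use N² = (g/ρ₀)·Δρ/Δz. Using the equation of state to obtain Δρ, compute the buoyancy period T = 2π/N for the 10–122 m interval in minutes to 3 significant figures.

ΔT = +8.8 K, ΔS = +2.43 psu (deep − shallow).
Δρ/ρ₀ = −αΔT + βΔS = -1.496 × 10⁻³ + 1.8711 × 10⁻³ = 3.751 × 10⁻⁴, so Δρ ≈ 0.3849 kg m⁻³.
N² = (g/ρ₀)·Δρ/Δz = g·(Δρ/ρ₀)/Δz = 9.81 × 3.751 × 10⁻⁴ / 112 = 3.2855 × 10⁻⁵ s⁻².
N = √(3.2855 × 10⁻⁵) = 5.7319 × 10⁻³ rad s⁻¹ → T = 2π/N = 1.0962 × 10³ s = 18.270 min ≈ 18.3 min.

18.3 min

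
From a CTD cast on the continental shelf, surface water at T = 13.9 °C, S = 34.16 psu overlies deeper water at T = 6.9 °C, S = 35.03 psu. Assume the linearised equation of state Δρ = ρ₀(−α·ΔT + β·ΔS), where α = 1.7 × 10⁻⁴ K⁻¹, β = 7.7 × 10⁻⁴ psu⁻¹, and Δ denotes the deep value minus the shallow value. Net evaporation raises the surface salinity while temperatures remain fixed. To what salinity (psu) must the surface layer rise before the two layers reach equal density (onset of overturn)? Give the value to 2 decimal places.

Neutral buoyancy requires −α(T_deep − T_surf) + β(S_deep − S_surf′) = 0.
S_surf′ = S_deep − (α/β)·ΔT = 35.03 − (1.7 × 10⁻⁴/7.7 × 10⁻⁴)·(-7.0) = 36.5755 psu.
Increase required: 36.5755 − 34.16 = 2.4155 psu.

36.58 psu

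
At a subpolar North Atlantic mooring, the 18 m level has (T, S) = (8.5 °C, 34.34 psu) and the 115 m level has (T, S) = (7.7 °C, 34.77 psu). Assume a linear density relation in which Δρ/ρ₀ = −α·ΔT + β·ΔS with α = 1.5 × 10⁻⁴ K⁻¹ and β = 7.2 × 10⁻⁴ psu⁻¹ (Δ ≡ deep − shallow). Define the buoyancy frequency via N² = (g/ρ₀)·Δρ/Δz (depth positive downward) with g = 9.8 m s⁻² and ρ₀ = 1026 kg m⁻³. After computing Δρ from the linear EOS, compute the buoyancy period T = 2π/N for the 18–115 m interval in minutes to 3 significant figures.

15.9 min

ΔT = -0.8 K, ΔS = +0.43 psu (deep − shallow).
Δρ/ρ₀ = −αΔT + βΔS = 1.20 × 10⁻⁴ + 3.096 × 10⁻⁴ = 4.296 × 10⁻⁴, so Δρ ≈ 0.4408 kg m⁻³.
N² = (g/ρ₀)·Δρ/Δz = g·(Δρ/ρ₀)/Δz = 9.8 × 4.296 × 10⁻⁴ / 97 = 4.3403 × 10⁻⁵ s⁻².
N = √(4.3403 × 10⁻⁵) = 6.5881 × 10⁻³ rad s⁻¹ → T = 2π/N = 953.72 s = 15.895 min ≈ 15.9 min.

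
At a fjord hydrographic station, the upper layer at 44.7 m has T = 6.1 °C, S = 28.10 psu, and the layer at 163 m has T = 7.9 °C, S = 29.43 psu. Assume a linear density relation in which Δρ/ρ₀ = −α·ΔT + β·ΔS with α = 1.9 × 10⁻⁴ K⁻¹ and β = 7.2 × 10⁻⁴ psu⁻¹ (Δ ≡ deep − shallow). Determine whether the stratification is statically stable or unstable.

ΔT = 7.9 − 6.1 = +1.8 K and ΔS = 29.43 − 28.10 = +1.33 psu (deep − shallow).
−αΔT = -3.42 × 10⁻⁴; βΔS = 9.576 × 10⁻⁴; sum Δρ/ρ₀ = 6.156 × 10⁻⁴.
Δρ/ρ₀ > 0, so Δρ > 0: deeper water is denser → statically stable.

stable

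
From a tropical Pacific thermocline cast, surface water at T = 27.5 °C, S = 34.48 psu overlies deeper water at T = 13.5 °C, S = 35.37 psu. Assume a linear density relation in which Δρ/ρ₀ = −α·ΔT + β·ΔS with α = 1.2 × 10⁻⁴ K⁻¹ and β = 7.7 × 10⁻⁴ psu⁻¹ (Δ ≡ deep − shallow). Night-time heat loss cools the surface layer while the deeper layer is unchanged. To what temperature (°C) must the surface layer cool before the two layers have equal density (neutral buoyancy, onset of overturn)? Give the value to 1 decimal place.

7.8 °C

Neutral buoyancy requires Δρ = 0, i.e. −α(T_deep − T_surf′) + β(S_deep − S_surf) = 0.
T_surf′ = T_deep − (β/α)·ΔS = 13.5 − (7.7 × 10⁻⁴/1.2 × 10⁻⁴)·(+0.89) = 7.789 °C.
Cooling required: 27.5 − (7.789) = 19.711 °C.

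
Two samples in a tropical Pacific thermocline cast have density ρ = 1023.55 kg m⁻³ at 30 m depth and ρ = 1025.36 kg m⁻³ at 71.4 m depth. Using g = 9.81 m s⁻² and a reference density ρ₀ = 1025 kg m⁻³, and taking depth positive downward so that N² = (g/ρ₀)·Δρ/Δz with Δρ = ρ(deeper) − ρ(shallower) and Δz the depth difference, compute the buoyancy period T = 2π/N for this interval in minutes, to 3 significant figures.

Δρ = 1025.36 − 1023.55 = 1.81 kg m⁻³ over Δz = 71.4 − 30 = 41.4 m.
N² = (9.81/1025) × (1.81/41.4) = 4.1843 × 10⁻⁴ s⁻².
N = √(4.1843 × 10⁻⁴) = 0.020456 rad s⁻¹, so T = 2π/N = 307.16 s = 5.1193 min ≈ 5.12 min.
N² > 0, so the interval is statically stable.

5.12 min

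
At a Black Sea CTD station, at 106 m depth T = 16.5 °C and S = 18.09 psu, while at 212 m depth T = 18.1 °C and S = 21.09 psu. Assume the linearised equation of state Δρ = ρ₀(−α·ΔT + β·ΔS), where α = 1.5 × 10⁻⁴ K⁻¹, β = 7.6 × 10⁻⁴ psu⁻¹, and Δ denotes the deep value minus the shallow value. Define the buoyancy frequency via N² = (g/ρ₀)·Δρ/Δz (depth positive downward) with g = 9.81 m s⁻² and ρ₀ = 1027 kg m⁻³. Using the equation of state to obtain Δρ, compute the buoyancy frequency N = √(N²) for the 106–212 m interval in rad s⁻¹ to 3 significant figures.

0.0137 rad s⁻¹

ΔT = +1.6 K, ΔS = +3.00 psu (deep − shallow).
Δρ/ρ₀ = −αΔT + βΔS = -2.40 × 10⁻⁴ + 2.28 × 10⁻³ = 2.04 × 10⁻³, so Δρ ≈ 2.095 kg m⁻³.
N² = (g/ρ₀)·Δρ/Δz = g·(Δρ/ρ₀)/Δz = 9.81 × 2.04 × 10⁻³ / 106 = 1.8880 × 10⁻⁴ s⁻².
N = √(1.8880 × 10⁻⁴) = 0.013740 rad s⁻¹ ≈ 0.0137 rad s⁻¹.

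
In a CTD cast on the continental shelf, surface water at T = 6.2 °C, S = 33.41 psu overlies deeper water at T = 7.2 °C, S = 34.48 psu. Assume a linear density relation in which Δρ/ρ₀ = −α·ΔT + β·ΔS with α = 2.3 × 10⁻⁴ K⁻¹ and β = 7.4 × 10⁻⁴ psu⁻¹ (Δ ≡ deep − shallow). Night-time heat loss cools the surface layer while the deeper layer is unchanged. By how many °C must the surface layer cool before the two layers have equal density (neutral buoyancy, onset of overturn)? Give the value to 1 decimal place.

2.4 °C

Neutral buoyancy requires Δρ = 0, i.e. −α(T_deep − T_surf′) + β(S_deep − S_surf) = 0.
T_surf′ = T_deep − (β/α)·ΔS = 7.2 − (7.4 × 10⁻⁴/2.3 × 10⁻⁴)·(+1.07) = 3.757 °C.
Cooling required: 6.2 − (3.757) = 2.443 °C.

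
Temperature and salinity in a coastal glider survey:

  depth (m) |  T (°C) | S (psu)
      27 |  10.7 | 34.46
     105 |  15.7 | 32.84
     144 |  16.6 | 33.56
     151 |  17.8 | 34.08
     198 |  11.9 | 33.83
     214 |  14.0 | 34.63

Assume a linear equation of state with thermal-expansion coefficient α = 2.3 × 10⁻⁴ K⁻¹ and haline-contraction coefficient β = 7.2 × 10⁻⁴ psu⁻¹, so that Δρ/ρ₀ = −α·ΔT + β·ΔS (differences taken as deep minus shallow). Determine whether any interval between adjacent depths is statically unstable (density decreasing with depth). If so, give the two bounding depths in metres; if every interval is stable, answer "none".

27–105 m

Evaluate Δρ/ρ₀ = −αΔT + βΔS across each adjacent pair:
  27–105 m: −αΔT+βΔS = −(2.3 × 10⁻⁴)(+5.0)+(7.2 × 10⁻⁴)(-1.62) = -2.3 × 10⁻³ → UNSTABLE
  105–144 m: −αΔT+βΔS = −(2.3 × 10⁻⁴)(+0.9)+(7.2 × 10⁻⁴)(+0.72) = 3.1 × 10⁻⁴ → stable
  144–151 m: −αΔT+βΔS = −(2.3 × 10⁻⁴)(+1.2)+(7.2 × 10⁻⁴)(+0.52) = 9.8 × 10⁻⁵ → stable
  151–198 m: −αΔT+βΔS = −(2.3 × 10⁻⁴)(-5.9)+(7.2 × 10⁻⁴)(-0.25) = 1.2 × 10⁻³ → stable
  198–214 m: −αΔT+βΔS = −(2.3 × 10⁻⁴)(+2.1)+(7.2 × 10⁻⁴)(+0.80) = 9.3 × 10⁻⁵ → stable
The 27–105 m interval has Δρ < 0: lighter water underlies denser water.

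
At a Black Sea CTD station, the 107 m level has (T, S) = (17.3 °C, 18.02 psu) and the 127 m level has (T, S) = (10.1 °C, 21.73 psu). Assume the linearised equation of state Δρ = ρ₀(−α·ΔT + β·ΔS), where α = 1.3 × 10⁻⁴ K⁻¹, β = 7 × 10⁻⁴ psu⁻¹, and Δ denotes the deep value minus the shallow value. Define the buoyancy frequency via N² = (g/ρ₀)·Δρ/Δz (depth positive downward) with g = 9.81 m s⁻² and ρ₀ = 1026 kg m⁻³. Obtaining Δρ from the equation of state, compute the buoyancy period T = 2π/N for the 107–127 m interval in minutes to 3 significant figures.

2.52 min

ΔT = -7.2 K, ΔS = +3.71 psu (deep − shallow).
Δρ/ρ₀ = −αΔT + βΔS = 9.36 × 10⁻⁴ + 2.597 × 10⁻³ = 3.533 × 10⁻³, so Δρ ≈ 3.625 kg m⁻³.
N² = (g/ρ₀)·Δρ/Δz = g·(Δρ/ρ₀)/Δz = 9.81 × 3.533 × 10⁻³ / 20 = 1.7329 × 10⁻³ s⁻².
N = √(1.7329 × 10⁻³) = 0.041628 rad s⁻¹ → T = 2π/N = 150.94 s = 2.5157 min ≈ 2.52 min.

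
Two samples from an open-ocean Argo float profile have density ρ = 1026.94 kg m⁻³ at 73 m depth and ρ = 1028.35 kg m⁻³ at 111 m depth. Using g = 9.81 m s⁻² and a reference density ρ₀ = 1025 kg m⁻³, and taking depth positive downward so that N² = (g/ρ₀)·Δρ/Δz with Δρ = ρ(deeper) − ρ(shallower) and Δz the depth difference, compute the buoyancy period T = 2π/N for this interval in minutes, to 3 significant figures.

5.56 min

Δρ = 1028.35 − 1026.94 = 1.41 kg m⁻³ over Δz = 111 − 73 = 38 m.
N² = (9.81/1025) × (1.41/38) = 3.5512 × 10⁻⁴ s⁻².
N = √(3.5512 × 10⁻⁴) = 0.018845 rad s⁻¹, so T = 2π/N = 333.41 s = 5.5568 min ≈ 5.56 min.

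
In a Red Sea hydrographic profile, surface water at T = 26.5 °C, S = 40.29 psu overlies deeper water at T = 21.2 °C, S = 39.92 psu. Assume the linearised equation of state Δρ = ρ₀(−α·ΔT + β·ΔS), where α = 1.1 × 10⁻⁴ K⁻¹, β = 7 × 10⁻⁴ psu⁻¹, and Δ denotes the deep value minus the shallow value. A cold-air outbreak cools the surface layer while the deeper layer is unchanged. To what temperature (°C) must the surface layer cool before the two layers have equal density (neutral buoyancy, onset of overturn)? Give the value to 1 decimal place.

Neutral buoyancy requires Δρ = 0, i.e. −α(T_deep − T_surf′) + β(S_deep − S_surf) = 0.
T_surf′ = T_deep − (β/α)·ΔS = 21.2 − (7 × 10⁻⁴/1.1 × 10⁻⁴)·(-0.37) = 23.555 °C.
Cooling required: 26.5 − (23.555) = 2.945 °C.

23.6 °C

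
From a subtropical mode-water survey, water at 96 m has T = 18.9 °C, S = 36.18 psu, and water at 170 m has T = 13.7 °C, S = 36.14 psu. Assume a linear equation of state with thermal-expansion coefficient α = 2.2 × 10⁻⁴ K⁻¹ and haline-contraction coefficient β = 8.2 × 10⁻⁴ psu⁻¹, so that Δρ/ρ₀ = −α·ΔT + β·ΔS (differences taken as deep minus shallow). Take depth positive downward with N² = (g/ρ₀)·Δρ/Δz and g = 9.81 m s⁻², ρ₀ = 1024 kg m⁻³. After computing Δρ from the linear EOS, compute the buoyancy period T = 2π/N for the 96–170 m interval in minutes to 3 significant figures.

8.63 min

ΔT = -5.2 K, ΔS = -0.04 psu (deep − shallow).
Δρ/ρ₀ = −αΔT + βΔS = 1.144 × 10⁻³ − 3.28 × 10⁻⁵ = 1.1112 × 10⁻³, so Δρ ≈ 1.138 kg m⁻³.
N² = (g/ρ₀)·Δρ/Δz = g·(Δρ/ρ₀)/Δz = 9.81 × 1.1112 × 10⁻³ / 74 = 1.4731 × 10⁻⁴ s⁻².
N = √(1.4731 × 10⁻⁴) = 0.012137 rad s⁻¹ → T = 2π/N = 517.69 s = 8.6282 min ≈ 8.63 min.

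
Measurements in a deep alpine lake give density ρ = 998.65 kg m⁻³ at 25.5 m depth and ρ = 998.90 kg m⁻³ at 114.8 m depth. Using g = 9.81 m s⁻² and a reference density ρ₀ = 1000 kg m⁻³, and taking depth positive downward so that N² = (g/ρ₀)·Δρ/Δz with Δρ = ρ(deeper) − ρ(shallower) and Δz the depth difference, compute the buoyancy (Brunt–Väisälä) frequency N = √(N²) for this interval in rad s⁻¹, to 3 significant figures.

5.24 × 10⁻³ rad s⁻¹

Δρ = 998.90 − 998.65 = 0.25 kg m⁻³ over Δz = 114.8 − 25.5 = 89.3 m.
N² = (9.81/1000) × (0.25/89.3) = 2.7464 × 10⁻⁵ s⁻².
N = √(2.7464 × 10⁻⁵) = 5.2406 × 10⁻³ rad s⁻¹ ≈ 5.24 × 10⁻³ rad s⁻¹.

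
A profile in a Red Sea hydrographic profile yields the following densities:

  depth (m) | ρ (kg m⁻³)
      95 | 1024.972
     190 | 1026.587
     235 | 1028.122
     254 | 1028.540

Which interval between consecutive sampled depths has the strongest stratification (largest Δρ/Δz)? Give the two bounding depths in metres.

Compute the density gradient over each adjacent pair:
  95–190 m: Δρ/Δz = 1.615/95 = 0.017 kg m⁻⁴
  190–235 m: Δρ/Δz = 1.535/45 = 0.034 kg m⁻⁴
  235–254 m: Δρ/Δz = 0.418/19 = 0.022 kg m⁻⁴
The largest gradient is in the 190–235 m interval — the pycnocline.

190–235 m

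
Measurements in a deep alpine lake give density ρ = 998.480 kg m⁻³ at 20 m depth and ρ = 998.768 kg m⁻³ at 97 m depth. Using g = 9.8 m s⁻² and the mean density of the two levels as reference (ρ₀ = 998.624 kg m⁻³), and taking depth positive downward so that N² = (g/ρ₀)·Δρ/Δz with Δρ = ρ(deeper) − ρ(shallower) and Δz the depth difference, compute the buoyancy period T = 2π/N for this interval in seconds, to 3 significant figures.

1.04 × 10³ s

Δρ = 998.768 − 998.480 = 0.288 kg m⁻³ over Δz = 97 − 20 = 77 m.
N² = (9.8/998.624) × (0.288/77) = 3.6705 × 10⁻⁵ s⁻².
N = √(3.6705 × 10⁻⁵) = 6.0585 × 10⁻³ rad s⁻¹, so T = 2π/N = 1.0371 × 10³ s ≈ 1.04 × 10³ s.
A positive N² confirms static stability across the interval.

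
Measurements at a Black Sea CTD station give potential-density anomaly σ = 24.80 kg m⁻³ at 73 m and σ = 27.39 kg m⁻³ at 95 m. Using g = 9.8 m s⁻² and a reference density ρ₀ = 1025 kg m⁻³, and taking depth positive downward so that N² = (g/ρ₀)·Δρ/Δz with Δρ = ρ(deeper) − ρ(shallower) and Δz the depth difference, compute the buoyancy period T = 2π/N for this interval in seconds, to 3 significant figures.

187 s

Δρ = 1027.39 − 1024.80 = 2.59 kg m⁻³ over Δz = 95 − 73 = 22 m.
N² = (9.8/1025) × (2.59/22) = 1.1256 × 10⁻³ s⁻².
N = √(1.1256 × 10⁻³) = 0.033550 rad s⁻¹, so T = 2π/N = 187.28 s ≈ 187 s.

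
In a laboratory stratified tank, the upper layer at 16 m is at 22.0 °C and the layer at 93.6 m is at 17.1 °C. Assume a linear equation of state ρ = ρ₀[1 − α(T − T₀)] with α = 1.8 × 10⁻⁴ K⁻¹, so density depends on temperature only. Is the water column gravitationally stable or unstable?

stable

ΔT = 17.1 − 22.0 = -4.9 K, so Δρ/ρ₀ = −αΔT = 8.82 × 10⁻⁴.
Δρ/ρ₀ > 0, so Δρ > 0: deeper water is denser → statically stable.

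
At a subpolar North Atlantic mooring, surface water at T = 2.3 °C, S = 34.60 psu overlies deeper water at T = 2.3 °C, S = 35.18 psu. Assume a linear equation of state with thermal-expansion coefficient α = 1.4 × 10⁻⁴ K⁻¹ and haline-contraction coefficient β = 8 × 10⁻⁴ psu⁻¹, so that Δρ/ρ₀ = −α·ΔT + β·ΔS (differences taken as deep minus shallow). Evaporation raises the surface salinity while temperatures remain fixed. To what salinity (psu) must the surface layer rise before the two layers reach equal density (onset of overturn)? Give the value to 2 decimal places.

35.18 psu

Neutral buoyancy requires −α(T_deep − T_surf) + β(S_deep − S_surf′) = 0.
S_surf′ = S_deep − (α/β)·ΔT = 35.18 − (1.4 × 10⁻⁴/8 × 10⁻⁴)·(+0.0) = 35.1800 psu.
Increase required: 35.1800 − 34.60 = 0.5800 psu.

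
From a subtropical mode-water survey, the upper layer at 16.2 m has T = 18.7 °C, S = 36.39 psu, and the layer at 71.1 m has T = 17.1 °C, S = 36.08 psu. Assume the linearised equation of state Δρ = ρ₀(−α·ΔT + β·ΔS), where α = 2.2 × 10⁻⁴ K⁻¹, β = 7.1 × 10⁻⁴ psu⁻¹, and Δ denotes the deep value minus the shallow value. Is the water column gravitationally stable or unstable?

ΔT = 17.1 − 18.7 = -1.6 K and ΔS = 36.08 − 36.39 = -0.31 psu (deep − shallow).
−αΔT = 3.52 × 10⁻⁴; βΔS = -2.201 × 10⁻⁴; sum Δρ/ρ₀ = 1.319 × 10⁻⁴.
Δρ/ρ₀ > 0, so Δρ > 0: deeper water is denser → statically stable.

stable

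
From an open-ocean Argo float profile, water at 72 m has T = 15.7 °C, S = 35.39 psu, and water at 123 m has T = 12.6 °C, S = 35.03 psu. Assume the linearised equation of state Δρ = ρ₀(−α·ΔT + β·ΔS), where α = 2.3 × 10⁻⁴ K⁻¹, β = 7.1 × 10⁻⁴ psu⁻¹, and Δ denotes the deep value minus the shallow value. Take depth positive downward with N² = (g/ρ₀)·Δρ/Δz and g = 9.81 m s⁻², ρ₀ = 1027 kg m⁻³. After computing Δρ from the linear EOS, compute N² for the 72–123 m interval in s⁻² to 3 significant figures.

8.80 × 10⁻⁵ s⁻²

ΔT = -3.1 K, ΔS = -0.36 psu (deep − shallow).
Δρ/ρ₀ = −αΔT + βΔS = 7.13 × 10⁻⁴ − 2.556 × 10⁻⁴ = 4.574 × 10⁻⁴, so Δρ ≈ 0.4697 kg m⁻³.
N² = (g/ρ₀)·Δρ/Δz = g·(Δρ/ρ₀)/Δz = 9.81 × 4.574 × 10⁻⁴ / 51 = 8.7982 × 10⁻⁵ s⁻² ≈ 8.80 × 10⁻⁵ s⁻².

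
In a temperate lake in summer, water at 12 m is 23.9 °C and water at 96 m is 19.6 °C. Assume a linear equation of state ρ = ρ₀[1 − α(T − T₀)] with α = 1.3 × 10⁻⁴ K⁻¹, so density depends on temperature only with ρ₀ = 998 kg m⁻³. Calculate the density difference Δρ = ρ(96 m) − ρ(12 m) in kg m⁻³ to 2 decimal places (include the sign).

+0.56 kg m⁻³

ΔT = -4.3 K, Δρ/ρ₀ = −αΔT = 5.59 × 10⁻⁴.
Δρ = 998 × (5.59 × 10⁻⁴) = +0.56 kg m⁻³.
Positive Δρ: denser below, stable.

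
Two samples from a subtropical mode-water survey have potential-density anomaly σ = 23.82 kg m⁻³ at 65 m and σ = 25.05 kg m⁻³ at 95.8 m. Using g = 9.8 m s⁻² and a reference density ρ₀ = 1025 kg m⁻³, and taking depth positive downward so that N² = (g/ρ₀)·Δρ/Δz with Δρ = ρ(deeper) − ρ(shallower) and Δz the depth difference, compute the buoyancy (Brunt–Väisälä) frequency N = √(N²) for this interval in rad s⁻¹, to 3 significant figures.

0.0195 rad s⁻¹

Δρ = 1025.05 − 1023.82 = 1.23 kg m⁻³ over Δz = 95.8 − 65 = 30.8 m.
N² = (9.8/1025) × (1.23/30.8) = 3.8182 × 10⁻⁴ s⁻².
N = √(3.8182 × 10⁻⁴) = 0.019540 rad s⁻¹ ≈ 0.0195 rad s⁻¹.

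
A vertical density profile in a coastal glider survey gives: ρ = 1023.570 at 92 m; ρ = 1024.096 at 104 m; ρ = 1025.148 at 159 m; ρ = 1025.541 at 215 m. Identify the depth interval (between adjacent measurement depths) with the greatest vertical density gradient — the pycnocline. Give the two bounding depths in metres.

92–104 m

Compute the density gradient over each adjacent pair:
  92–104 m: Δρ/Δz = 0.526/12 = 0.044 kg m⁻⁴
  104–159 m: Δρ/Δz = 1.052/55 = 0.019 kg m⁻⁴
  159–215 m: Δρ/Δz = 0.393/56 = 7.0 × 10⁻³ kg m⁻⁴
The largest gradient is in the 92–104 m interval — the pycnocline.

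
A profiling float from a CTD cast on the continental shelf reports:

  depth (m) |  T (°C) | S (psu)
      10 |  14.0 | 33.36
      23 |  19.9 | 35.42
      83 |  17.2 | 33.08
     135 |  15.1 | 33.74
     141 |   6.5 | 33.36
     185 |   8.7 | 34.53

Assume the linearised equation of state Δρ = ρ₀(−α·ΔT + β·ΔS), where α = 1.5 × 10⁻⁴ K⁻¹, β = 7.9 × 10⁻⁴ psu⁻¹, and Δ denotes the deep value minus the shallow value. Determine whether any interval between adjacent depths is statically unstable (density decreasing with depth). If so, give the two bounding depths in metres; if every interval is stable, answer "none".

23–83 m

Evaluate Δρ/ρ₀ = −αΔT + βΔS across each adjacent pair:
  10–23 m: −αΔT+βΔS = −(1.5 × 10⁻⁴)(+5.9)+(7.9 × 10⁻⁴)(+2.06) = 7.4 × 10⁻⁴ → stable
  23–83 m: −αΔT+βΔS = −(1.5 × 10⁻⁴)(-2.7)+(7.9 × 10⁻⁴)(-2.34) = -1.4 × 10⁻³ → UNSTABLE
  83–135 m: −αΔT+βΔS = −(1.5 × 10⁻⁴)(-2.1)+(7.9 × 10⁻⁴)(+0.66) = 8.4 × 10⁻⁴ → stable
  135–141 m: −αΔT+βΔS = −(1.5 × 10⁻⁴)(-8.6)+(7.9 × 10⁻⁴)(-0.38) = 9.9 × 10⁻⁴ → stable
  141–185 m: −αΔT+βΔS = −(1.5 × 10⁻⁴)(+2.2)+(7.9 × 10⁻⁴)(+1.17) = 5.9 × 10⁻⁴ → stable
The 23–83 m interval has Δρ < 0: lighter water underlies denser water.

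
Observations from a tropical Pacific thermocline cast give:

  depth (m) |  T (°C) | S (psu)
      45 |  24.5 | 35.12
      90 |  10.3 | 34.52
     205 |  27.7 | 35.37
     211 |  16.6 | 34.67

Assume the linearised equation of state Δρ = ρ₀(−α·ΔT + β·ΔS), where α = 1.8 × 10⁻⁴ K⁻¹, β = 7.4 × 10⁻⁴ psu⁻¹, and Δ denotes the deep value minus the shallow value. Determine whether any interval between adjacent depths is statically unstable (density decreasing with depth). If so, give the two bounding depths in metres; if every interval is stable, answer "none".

90–205 m

Evaluate Δρ/ρ₀ = −αΔT + βΔS across each adjacent pair:
  45–90 m: −αΔT+βΔS = −(1.8 × 10⁻⁴)(-14.2)+(7.4 × 10⁻⁴)(-0.60) = 2.1 × 10⁻³ → stable
  90–205 m: −αΔT+βΔS = −(1.8 × 10⁻⁴)(+17.4)+(7.4 × 10⁻⁴)(+0.85) = -2.5 × 10⁻³ → UNSTABLE
  205–211 m: −αΔT+βΔS = −(1.8 × 10⁻⁴)(-11.1)+(7.4 × 10⁻⁴)(-0.70) = 1.5 × 10⁻³ → stable
The 90–205 m interval has Δρ < 0: lighter water underlies denser water.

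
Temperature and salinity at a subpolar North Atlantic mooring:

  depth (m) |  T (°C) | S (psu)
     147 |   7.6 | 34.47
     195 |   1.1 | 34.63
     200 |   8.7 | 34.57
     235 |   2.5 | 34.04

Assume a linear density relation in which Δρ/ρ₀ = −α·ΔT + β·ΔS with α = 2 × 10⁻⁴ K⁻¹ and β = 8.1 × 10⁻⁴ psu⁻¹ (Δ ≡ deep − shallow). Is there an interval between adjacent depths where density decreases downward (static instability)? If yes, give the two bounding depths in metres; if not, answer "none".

195–200 m

Evaluate Δρ/ρ₀ = −αΔT + βΔS across each adjacent pair:
  147–195 m: −αΔT+βΔS = −(2 × 10⁻⁴)(-6.5)+(8.1 × 10⁻⁴)(+0.16) = 1.4 × 10⁻³ → stable
  195–200 m: −αΔT+βΔS = −(2 × 10⁻⁴)(+7.6)+(8.1 × 10⁻⁴)(-0.06) = -1.6 × 10⁻³ → UNSTABLE
  200–235 m: −αΔT+βΔS = −(2 × 10⁻⁴)(-6.2)+(8.1 × 10⁻⁴)(-0.53) = 8.1 × 10⁻⁴ → stable
The 195–200 m interval has Δρ < 0: lighter water underlies denser water.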